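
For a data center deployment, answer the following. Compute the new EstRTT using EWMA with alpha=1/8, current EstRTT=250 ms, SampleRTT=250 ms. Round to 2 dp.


Given: EstRTT = 250 ms, SampleRTT = 250 ms, alpha = 1/8
New EstRTT = (1 - alpha) * EstRTT + alpha * SampleRTT
(7/8) * 250 = 218.75
(1/8) * 250 = 31.25
New EstRTT = 218.75 + 31.25 = 250 ms -> 250.00 ms (2 dp)

250.00


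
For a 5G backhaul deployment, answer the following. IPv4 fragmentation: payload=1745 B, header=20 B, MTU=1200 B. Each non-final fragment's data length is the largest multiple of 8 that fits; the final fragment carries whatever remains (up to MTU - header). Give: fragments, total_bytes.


Max data per non-final fragment = floor((MTU - header)/8)*8 = floor((1200 - 20)/8)*8 = floor(1180/8)*8 = 1176 B
Final fragment needs no 8-byte alignment: it can carry up to MTU - header = 1180 B
Non-final fragments needed = ceil((payload - 1180) / 1176) = ceil(565/1176) = ceil(0.4804) = 1
Number of fragments = 1 + 1 = 2
Fragment sizes (data): 1 * 1176 B + 569 B (last, 569 <= 1180 OK)
Total bytes sent = payload + n_frags * header = 1745 + 2*20 = 1745 + 40 = 1785 B

2, 1785


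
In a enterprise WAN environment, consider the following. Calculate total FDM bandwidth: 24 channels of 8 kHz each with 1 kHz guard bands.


Given: 24 channels, 8 kHz each, guard = 1 kHz
Channel bandwidth = 24 * 8 = 192 kHz
Guard bands = 23 gaps * 1 kHz = 23 kHz
Total = 192 + 23 = 215 kHz

215


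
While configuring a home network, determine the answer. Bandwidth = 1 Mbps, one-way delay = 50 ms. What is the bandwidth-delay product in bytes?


Given: bandwidth = 1 Mbps, delay = 50 ms
BDP in bits = 1 * 10^6 * 50 / 1000
BDP in bits = 50000
BDP in bytes = 50000 / 8 = 6250

6250


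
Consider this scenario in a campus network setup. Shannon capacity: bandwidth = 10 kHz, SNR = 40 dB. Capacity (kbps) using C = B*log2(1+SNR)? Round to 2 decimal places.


Given: B = 10 kHz, SNR = 40 dB
SNR linear = 10^(40/10) = 10000
1 + SNR = 10001
log2(10001) = 13.2878566418
C = 10 * 1000 * 13.2878566418 = 132878.5664 bps
C = 132.878566 kbps -> 132.88 kbps (2 dp)

132.88


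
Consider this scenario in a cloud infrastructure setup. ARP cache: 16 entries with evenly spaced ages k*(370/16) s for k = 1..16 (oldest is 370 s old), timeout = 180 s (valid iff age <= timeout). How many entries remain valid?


Ages are k * 370/16 s for k = 1..16 (spacing = 23.1250 s).
Entry k is valid iff k * 370/16 <= 180 iff k <= 16 * 180 / 370 = 7.7838
n_valid = floor(7.7838) = 7
(n_stale = 16 - 7 = 9)

7


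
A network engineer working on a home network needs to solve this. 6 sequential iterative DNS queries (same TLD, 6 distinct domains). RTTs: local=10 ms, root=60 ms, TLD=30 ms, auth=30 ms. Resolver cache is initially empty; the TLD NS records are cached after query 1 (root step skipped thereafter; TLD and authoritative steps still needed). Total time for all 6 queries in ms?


Lookup 1 (cold cache): local + root + TLD + auth = 10 + 60 + 30 + 30 = 130 ms
Lookups 2..6 (TLD NS cached -> skip root; new domain -> still ask TLD and auth): local + TLD + auth = 10 + 30 + 30 = 70 ms each
Remaining 5 lookups: 5 * 70 = 350 ms
Total = 130 + 350 = 480 ms

480


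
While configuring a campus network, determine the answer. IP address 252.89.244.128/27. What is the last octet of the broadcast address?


Given: IP = 252.89.244.128, prefix = /27
Host bits = 32 - 27 = 5
Network last octet = 128 AND mask = 128
Host part size = 2^5 - 1 = 31
Broadcast last octet = 128 OR 31 = 159

159


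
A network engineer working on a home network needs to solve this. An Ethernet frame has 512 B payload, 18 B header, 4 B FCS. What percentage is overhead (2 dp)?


Given: payload = 512 B, header = 18 B, trailer = 4 B
Overhead bytes = header + trailer = 18 + 4 = 22
Total frame = payload + overhead = 512 + 22 = 534
Overhead % = 22 / 534 * 100 = 4.1199% -> 4.12% (2 dp)

4.12


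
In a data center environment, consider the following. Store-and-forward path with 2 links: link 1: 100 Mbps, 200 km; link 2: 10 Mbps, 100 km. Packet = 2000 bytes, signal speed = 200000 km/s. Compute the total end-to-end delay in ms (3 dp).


Packet = 2000 bytes = 16000 bits. Store-and-forward: sum (t_trans + t_prop) per link.
Link 1: t_trans = 16000/(100*10^6) s = 0.1600 ms; t_prop = 200/200000 s = 1.0000 ms; subtotal = 1.1600 ms
Link 2: t_trans = 16000/(10*10^6) s = 1.6000 ms; t_prop = 100/200000 s = 0.5000 ms; subtotal = 2.1000 ms
End-to-end = 1.1600 + 2.1000 = 3.2600 ms -> 3.260 ms (3 dp)

3.260


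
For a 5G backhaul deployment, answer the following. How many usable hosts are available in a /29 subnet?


Given: subnet mask /29
Host bits = 32 - 29 = 3
Total addresses = 2^3 = 8
Usable hosts = 8 - 2 (network + broadcast) = 6

6


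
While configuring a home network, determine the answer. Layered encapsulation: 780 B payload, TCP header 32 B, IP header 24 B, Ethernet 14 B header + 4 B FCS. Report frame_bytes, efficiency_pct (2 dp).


TCP segment = 780 + 32 = 812 B
IP packet = 812 + 24 = 836 B
Ethernet frame = 836 + 14 + 4 = 854 B
Efficiency = app / frame = 780 / 854 = 0.913349 = 91.3349% -> 91.33% (2 dp)

854, 91.33


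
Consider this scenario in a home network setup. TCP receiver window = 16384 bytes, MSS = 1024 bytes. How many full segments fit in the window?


Given: RWND = 16384 bytes, MSS = 1024 bytes
Full segments = floor(RWND / MSS)
Full segments = floor(16384 / 1024)
Full segments = floor(16.0) = 16

16


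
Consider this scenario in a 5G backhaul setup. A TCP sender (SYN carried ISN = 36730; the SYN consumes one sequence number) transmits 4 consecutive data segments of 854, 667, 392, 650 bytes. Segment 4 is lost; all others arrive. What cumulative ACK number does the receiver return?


SYN uses sequence number 36730; first data byte = ISN + 1 = 36731.
Segment 1: SEQ = 36731, len = 854 B, covers [36731, 37584]
Segment 2: SEQ = 37585, len = 667 B, covers [37585, 38251]
Segment 3: SEQ = 38252, len = 392 B, covers [38252, 38643]
Segment 4: SEQ = 38644, len = 650 B, covers [38644, 39293] [LOST]
In-order data received: bytes [36731, 38643] (segments 1..3).
Segment 4 missing -> gap begins at byte 38644.
Cumulative ACK = next expected in-order byte = 36731 + 854 + 667 + 392 = 38644

38644


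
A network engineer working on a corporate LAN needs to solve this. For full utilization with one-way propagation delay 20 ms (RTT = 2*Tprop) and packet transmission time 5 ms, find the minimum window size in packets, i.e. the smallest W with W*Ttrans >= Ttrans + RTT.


Given: Ttrans = 5 ms, RTT = 40 ms (= 2 * Tprop, Tprop = 20 ms)
Time until first ACK returns = Ttrans + RTT = 5 + 40 = 45 ms
Need W * Ttrans >= Ttrans + RTT  ->  W >= (Ttrans + RTT) / Ttrans
(Ttrans + RTT) / Ttrans = 45 / 5 = 9
W_min = ceil(9) = 9

9


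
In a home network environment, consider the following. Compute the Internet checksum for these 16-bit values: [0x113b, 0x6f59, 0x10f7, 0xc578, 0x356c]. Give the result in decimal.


Given words: [0x113b, 0x6f59, 0x10f7, 0xc578, 0x356c]
Step 1: Sum all words
Raw sum = 4411 + 28505 + 4343 + 50552 + 13676 = 101487
Step 2: Fold carry: (35951 + 1) = 35952
One's complement = ~35952 & 0xFFFF = 29583

29583


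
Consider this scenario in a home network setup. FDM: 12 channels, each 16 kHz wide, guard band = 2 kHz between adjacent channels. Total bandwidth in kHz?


Given: 12 channels, 16 kHz each, guard = 2 kHz
Channel bandwidth = 12 * 16 = 192 kHz
Guard bands = 11 gaps * 2 kHz = 22 kHz
Total = 192 + 22 = 214 kHz

214


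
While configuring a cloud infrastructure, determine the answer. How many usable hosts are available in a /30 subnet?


Given: subnet mask /30
Host bits = 32 - 30 = 2
Total addresses = 2^2 = 4
Usable hosts = 4 - 2 (network + broadcast) = 2

2


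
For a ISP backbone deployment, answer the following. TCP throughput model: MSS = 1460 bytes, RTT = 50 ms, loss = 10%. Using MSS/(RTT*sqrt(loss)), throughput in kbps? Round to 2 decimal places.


Given: MSS = 1460 bytes, RTT = 50 ms, loss = 10%
RTT in seconds = 50 / 1000 = 0.05
Loss rate = 10% = 0.1
sqrt(loss) = sqrt(0.1) = 0.316227766017
Throughput (bytes/s) = 1460 / (0.05 * 0.316227766017) = 92338.5077
Throughput (kbps) = 92338.5077 * 8 / 1000 = 738.708061 -> 738.71 kbps (2 dp)

738.71


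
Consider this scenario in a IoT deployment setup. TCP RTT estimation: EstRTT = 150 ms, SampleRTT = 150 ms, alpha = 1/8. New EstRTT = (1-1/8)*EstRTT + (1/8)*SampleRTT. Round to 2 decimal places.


Given: EstRTT = 150 ms, SampleRTT = 150 ms, alpha = 1/8
New EstRTT = (1 - alpha) * EstRTT + alpha * SampleRTT
(7/8) * 150 = 131.25
(1/8) * 150 = 18.75
New EstRTT = 131.25 + 18.75 = 150 ms -> 150.00 ms (2 dp)

150.00


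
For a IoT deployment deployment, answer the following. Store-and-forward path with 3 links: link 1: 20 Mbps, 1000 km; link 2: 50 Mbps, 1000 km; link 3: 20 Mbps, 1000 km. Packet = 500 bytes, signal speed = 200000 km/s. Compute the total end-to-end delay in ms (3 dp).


Packet = 500 bytes = 4000 bits. Store-and-forward: sum (t_trans + t_prop) per link.
Link 1: t_trans = 4000/(20*10^6) s = 0.2000 ms; t_prop = 1000/200000 s = 5.0000 ms; subtotal = 5.2000 ms
Link 2: t_trans = 4000/(50*10^6) s = 0.0800 ms; t_prop = 1000/200000 s = 5.0000 ms; subtotal = 5.0800 ms
Link 3: t_trans = 4000/(20*10^6) s = 0.2000 ms; t_prop = 1000/200000 s = 5.0000 ms; subtotal = 5.2000 ms
End-to-end = 5.2000 + 5.0800 + 5.2000 = 15.4800 ms -> 15.480 ms (3 dp)

15.480


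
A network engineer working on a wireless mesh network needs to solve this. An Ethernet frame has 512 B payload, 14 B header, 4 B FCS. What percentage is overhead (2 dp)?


Given: payload = 512 B, header = 14 B, trailer = 4 B
Overhead bytes = header + trailer = 14 + 4 = 18
Total frame = payload + overhead = 512 + 18 = 530
Overhead % = 18 / 530 * 100 = 3.3962% -> 3.40% (2 dp)

3.40


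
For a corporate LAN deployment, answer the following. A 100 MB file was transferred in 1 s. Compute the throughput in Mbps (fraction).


Given: file = 100 MB, time = 1 s
File in Mb = 100 * 8 = 800 Mb
Throughput = 800 / 1 Mbps
Throughput = 800 Mbps

800


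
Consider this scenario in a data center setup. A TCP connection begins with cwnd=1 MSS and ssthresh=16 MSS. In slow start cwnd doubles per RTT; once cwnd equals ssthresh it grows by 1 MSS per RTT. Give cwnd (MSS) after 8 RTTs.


RTT 0: cwnd = 1 MSS (initial)
RTT 1: cwnd = 2 MSS (slow start, doubled)
RTT 2: cwnd = 4 MSS (slow start, doubled)
RTT 3: cwnd = 8 MSS (slow start, doubled)
RTT 4: cwnd = 16 MSS (slow start, doubled)
RTT 5: cwnd = 17 MSS (congestion avoidance, +1)
RTT 6: cwnd = 18 MSS (congestion avoidance, +1)
RTT 7: cwnd = 19 MSS (congestion avoidance, +1)
RTT 8: cwnd = 20 MSS (congestion avoidance, +1)

20


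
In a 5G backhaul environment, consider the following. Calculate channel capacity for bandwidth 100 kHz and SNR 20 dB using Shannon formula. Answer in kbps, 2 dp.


Given: B = 100 kHz, SNR = 20 dB
SNR linear = 10^(20/10) = 100
1 + SNR = 101
log2(101) = 6.6582114828
C = 100 * 1000 * 6.6582114828 = 665821.1483 bps
C = 665.821148 kbps -> 665.82 kbps (2 dp)

665.82


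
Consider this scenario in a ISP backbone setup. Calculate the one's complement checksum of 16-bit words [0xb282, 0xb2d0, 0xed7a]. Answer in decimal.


Given words: [0xb282, 0xb2d0, 0xed7a]
Step 1: Sum all words
Raw sum = 45698 + 45776 + 60794 = 152268
Step 2: Fold carry: (21196 + 2) = 21198
One's complement = ~21198 & 0xFFFF = 44337

44337


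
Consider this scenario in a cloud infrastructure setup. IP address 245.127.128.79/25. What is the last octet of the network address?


Given: IP = 245.127.128.79, prefix = /25
Subnet mask = 255.255.255.128
Last octet of IP: 79
Last octet of mask: 128
Network last octet = 79 AND 128 = 0

0


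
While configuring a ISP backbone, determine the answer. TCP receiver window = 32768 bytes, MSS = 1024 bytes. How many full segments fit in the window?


Given: RWND = 32768 bytes, MSS = 1024 bytes
Full segments = floor(RWND / MSS)
Full segments = floor(32768 / 1024)
Full segments = floor(32.0) = 32

32


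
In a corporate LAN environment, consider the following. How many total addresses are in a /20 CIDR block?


Given: CIDR prefix /20
Host bits = 32 - 20 = 12
Total addresses = 2^12 = 4096

4096


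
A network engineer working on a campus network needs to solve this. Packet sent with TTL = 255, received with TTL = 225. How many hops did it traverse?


Given: initial TTL = 255, received TTL = 225
Hops = initial TTL - received TTL
Hops = 255 - 225 = 30

30


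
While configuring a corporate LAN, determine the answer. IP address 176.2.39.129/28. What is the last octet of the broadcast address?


Given: IP = 176.2.39.129, prefix = /28
Host bits = 32 - 28 = 4
Network last octet = 129 AND mask = 128
Host part size = 2^4 - 1 = 15
Broadcast last octet = 128 OR 15 = 143

143


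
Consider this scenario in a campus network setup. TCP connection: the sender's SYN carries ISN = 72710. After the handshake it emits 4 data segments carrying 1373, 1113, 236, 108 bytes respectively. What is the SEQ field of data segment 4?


The SYN occupies sequence number ISN = 72710, so the first data byte is ISN + 1 = 72711.
SEQ of data segment i = (ISN + 1) + sum of payload sizes of segments 1..i-1.
Segment 1: SEQ = 72711, payload = 1373 bytes
Segment 2: SEQ = 74084, payload = 1113 bytes
Segment 3: SEQ = 75197, payload = 236 bytes
Segment 4: SEQ = 75433, payload = 108 bytes
SEQ of segment 4 = 72711 + 1373 + 1113 + 236 = 75433

75433


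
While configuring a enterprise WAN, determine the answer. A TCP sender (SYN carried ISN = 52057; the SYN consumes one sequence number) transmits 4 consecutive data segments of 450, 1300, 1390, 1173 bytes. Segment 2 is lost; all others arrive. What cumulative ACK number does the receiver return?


SYN uses sequence number 52057; first data byte = ISN + 1 = 52058.
Segment 1: SEQ = 52058, len = 450 B, covers [52058, 52507]
Segment 2: SEQ = 52508, len = 1300 B, covers [52508, 53807] [LOST]
Segment 3: SEQ = 53808, len = 1390 B, covers [53808, 55197]
Segment 4: SEQ = 55198, len = 1173 B, covers [55198, 56370]
In-order data received: bytes [52058, 52507] (segments 1..1).
Segment 2 missing -> gap begins at byte 52508; later segments buffered out of order.
Cumulative ACK = next expected in-order byte = 52058 + 450 = 52508

52508


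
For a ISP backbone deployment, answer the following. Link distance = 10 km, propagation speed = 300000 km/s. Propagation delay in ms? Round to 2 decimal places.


Given: distance = 10 km, speed = 300000 km/s
Delay = distance / speed = 10 / 300000 seconds
Delay in ms = 10 * 1000 / 300000
Delay = 0.0333 ms
Rounded to 2 dp = 0.03 ms

0.03


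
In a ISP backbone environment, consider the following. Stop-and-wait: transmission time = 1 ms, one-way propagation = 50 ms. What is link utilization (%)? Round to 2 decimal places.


Given: Ttrans = 1 ms, Tprop = 50 ms
RTT = 2 * Tprop = 2 * 50 = 100 ms
U = Ttrans / (Ttrans + RTT)
U = 1 / (1 + 100)
U = 1 / 101 = 0.009901
U% = 0.99%

0.99


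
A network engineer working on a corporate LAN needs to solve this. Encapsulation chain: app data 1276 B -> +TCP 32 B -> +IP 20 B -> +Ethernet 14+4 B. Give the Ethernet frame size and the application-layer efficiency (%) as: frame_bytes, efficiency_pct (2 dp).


TCP segment = 1276 + 32 = 1308 B
IP packet = 1308 + 20 = 1328 B
Ethernet frame = 1328 + 14 + 4 = 1346 B
Efficiency = app / frame = 1276 / 1346 = 0.947994 = 94.7994% -> 94.80% (2 dp)

1346, 94.80


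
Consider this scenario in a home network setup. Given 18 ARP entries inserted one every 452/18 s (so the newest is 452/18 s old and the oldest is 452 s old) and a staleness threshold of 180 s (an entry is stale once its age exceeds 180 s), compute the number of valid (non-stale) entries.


Ages are k * 452/18 s for k = 1..18 (spacing = 25.1111 s).
Entry k is valid iff k * 452/18 <= 180 iff k <= 18 * 180 / 452 = 7.1681
n_valid = floor(7.1681) = 7
(n_stale = 18 - 7 = 11)

7


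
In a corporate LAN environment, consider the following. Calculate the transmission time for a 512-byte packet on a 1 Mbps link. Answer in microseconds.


Given: packet = 512 bytes, bandwidth = 1 Mbps
Packet in bits = 512 * 8 = 4096 bits
Bandwidth = 1 * 10^6 = 1000000 bps
Time = 4096 / 1000000 seconds
Time in us = 4096 * 10^6 / 1000000 = 4096

4096


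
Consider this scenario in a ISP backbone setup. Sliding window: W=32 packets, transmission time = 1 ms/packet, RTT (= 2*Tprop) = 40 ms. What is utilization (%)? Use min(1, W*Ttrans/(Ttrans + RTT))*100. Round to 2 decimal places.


Given: W = 32, Ttrans = 1 ms, RTT = 40 ms (= 2 * Tprop, Tprop = 20 ms)
Cycle time = Ttrans + RTT = 1 + 40 = 41 ms (first packet sent until its ACK returns)
W * Ttrans = 32 * 1 = 32 ms of sending per cycle
W * Ttrans / (Ttrans + RTT) = 32 / 41 = 0.780488
U = min(1, 0.780488) = 0.780488
U% = 78.05%

78.05


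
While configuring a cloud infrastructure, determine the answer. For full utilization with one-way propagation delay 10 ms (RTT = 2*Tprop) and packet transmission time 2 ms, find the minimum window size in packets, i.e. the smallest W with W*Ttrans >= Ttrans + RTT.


Given: Ttrans = 2 ms, RTT = 20 ms (= 2 * Tprop, Tprop = 10 ms)
Time until first ACK returns = Ttrans + RTT = 2 + 20 = 22 ms
Need W * Ttrans >= Ttrans + RTT  ->  W >= (Ttrans + RTT) / Ttrans
(Ttrans + RTT) / Ttrans = 22 / 2 = 11
W_min = ceil(11) = 11

11


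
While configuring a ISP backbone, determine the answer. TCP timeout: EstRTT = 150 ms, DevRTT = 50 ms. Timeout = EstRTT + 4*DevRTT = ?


Given: EstRTT = 150 ms, DevRTT = 50 ms
Timeout = EstRTT + 4 * DevRTT
4 * DevRTT = 4 * 50 = 200
Timeout = 150 + 200 = 350 ms

350


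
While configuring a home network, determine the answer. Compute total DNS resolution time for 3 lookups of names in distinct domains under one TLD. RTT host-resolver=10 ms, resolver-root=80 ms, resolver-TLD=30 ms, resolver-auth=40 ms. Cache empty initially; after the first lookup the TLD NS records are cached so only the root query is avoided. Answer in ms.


Lookup 1 (cold cache): local + root + TLD + auth = 10 + 80 + 30 + 40 = 160 ms
Lookups 2..3 (TLD NS cached -> skip root; new domain -> still ask TLD and auth): local + TLD + auth = 10 + 30 + 40 = 80 ms each
Remaining 2 lookups: 2 * 80 = 160 ms
Total = 160 + 160 = 320 ms

320


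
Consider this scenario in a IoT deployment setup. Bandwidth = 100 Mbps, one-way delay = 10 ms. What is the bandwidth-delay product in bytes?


Given: bandwidth = 100 Mbps, delay = 10 ms
BDP in bits = 100 * 10^6 * 10 / 1000
BDP in bits = 1000000
BDP in bytes = 1000000 / 8 = 125000

125000


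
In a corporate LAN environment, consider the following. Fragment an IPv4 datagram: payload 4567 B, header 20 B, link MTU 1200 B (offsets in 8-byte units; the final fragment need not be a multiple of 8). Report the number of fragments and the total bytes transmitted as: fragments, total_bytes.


Max data per non-final fragment = floor((MTU - header)/8)*8 = floor((1200 - 20)/8)*8 = floor(1180/8)*8 = 1176 B
Final fragment needs no 8-byte alignment: it can carry up to MTU - header = 1180 B
Non-final fragments needed = ceil((payload - 1180) / 1176) = ceil(3387/1176) = ceil(2.8801) = 3
Number of fragments = 3 + 1 = 4
Fragment sizes (data): 3 * 1176 B + 1039 B (last, 1039 <= 1180 OK)
Total bytes sent = payload + n_frags * header = 4567 + 4*20 = 4567 + 80 = 4647 B

4, 4647


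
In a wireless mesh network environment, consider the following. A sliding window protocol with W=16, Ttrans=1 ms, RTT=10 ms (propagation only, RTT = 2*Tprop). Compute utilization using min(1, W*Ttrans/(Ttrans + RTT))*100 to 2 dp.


Given: W = 16, Ttrans = 1 ms, RTT = 10 ms (= 2 * Tprop, Tprop = 5 ms)
Cycle time = Ttrans + RTT = 1 + 10 = 11 ms (first packet sent until its ACK returns)
W * Ttrans = 16 * 1 = 16 ms of sending per cycle
W * Ttrans / (Ttrans + RTT) = 16 / 11 = 1.454545
U = min(1, 1.454545) = 1.000000
U% = 100.00%

100.00


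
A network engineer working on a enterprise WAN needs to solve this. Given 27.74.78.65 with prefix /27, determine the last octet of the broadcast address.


Given: IP = 27.74.78.65, prefix = /27
Host bits = 32 - 27 = 5
Network last octet = 65 AND mask = 64
Host part size = 2^5 - 1 = 31
Broadcast last octet = 64 OR 31 = 95

95


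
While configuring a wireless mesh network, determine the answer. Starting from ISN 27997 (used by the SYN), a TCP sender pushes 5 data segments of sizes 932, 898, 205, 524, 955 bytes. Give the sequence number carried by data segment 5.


The SYN occupies sequence number ISN = 27997, so the first data byte is ISN + 1 = 27998.
SEQ of data segment i = (ISN + 1) + sum of payload sizes of segments 1..i-1.
Segment 1: SEQ = 27998, payload = 932 bytes
Segment 2: SEQ = 28930, payload = 898 bytes
Segment 3: SEQ = 29828, payload = 205 bytes
Segment 4: SEQ = 30033, payload = 524 bytes
Segment 5: SEQ = 30557, payload = 955 bytes
SEQ of segment 5 = 27998 + 932 + 898 + 205 + 524 = 30557

30557


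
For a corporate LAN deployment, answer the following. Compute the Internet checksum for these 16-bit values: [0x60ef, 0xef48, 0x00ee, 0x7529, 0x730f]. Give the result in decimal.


Given words: [0x60ef, 0xef48, 0x00ee, 0x7529, 0x730f]
Step 1: Sum all words
Raw sum = 24815 + 61256 + 238 + 29993 + 29455 = 145757
Step 2: Fold carry: (14685 + 2) = 14687
One's complement = ~14687 & 0xFFFF = 50848

50848


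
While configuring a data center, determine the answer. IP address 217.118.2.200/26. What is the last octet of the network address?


Given: IP = 217.118.2.200, prefix = /26
Subnet mask = 255.255.255.192
Last octet of IP: 200
Last octet of mask: 192
Network last octet = 200 AND 192 = 192

192


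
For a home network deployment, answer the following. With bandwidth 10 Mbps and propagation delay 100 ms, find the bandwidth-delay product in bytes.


Given: bandwidth = 10 Mbps, delay = 100 ms
BDP in bits = 10 * 10^6 * 100 / 1000
BDP in bits = 1000000
BDP in bytes = 1000000 / 8 = 125000

125000


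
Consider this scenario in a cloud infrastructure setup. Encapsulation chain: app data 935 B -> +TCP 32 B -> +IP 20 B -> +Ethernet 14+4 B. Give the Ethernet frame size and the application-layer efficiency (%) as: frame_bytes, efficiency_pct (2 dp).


TCP segment = 935 + 32 = 967 B
IP packet = 967 + 20 = 987 B
Ethernet frame = 987 + 14 + 4 = 1005 B
Efficiency = app / frame = 935 / 1005 = 0.930348 = 93.0348% -> 93.03% (2 dp)

1005, 93.03


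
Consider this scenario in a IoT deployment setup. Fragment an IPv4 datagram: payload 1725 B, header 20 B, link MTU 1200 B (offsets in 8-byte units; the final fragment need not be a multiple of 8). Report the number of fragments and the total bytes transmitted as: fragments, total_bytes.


Max data per non-final fragment = floor((MTU - header)/8)*8 = floor((1200 - 20)/8)*8 = floor(1180/8)*8 = 1176 B
Final fragment needs no 8-byte alignment: it can carry up to MTU - header = 1180 B
Non-final fragments needed = ceil((payload - 1180) / 1176) = ceil(545/1176) = ceil(0.4634) = 1
Number of fragments = 1 + 1 = 2
Fragment sizes (data): 1 * 1176 B + 549 B (last, 549 <= 1180 OK)
Total bytes sent = payload + n_frags * header = 1725 + 2*20 = 1725 + 40 = 1765 B

2, 1765


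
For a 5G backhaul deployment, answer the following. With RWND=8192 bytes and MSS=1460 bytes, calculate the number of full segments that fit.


Given: RWND = 8192 bytes, MSS = 1460 bytes
Full segments = floor(RWND / MSS)
Full segments = floor(8192 / 1460)
Full segments = floor(5.611) = 5

5


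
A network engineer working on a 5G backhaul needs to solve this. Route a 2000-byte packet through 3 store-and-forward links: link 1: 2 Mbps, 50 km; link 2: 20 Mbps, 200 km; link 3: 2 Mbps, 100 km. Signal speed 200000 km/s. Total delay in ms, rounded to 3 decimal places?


Packet = 2000 bytes = 16000 bits. Store-and-forward: sum (t_trans + t_prop) per link.
Link 1: t_trans = 16000/(2*10^6) s = 8.0000 ms; t_prop = 50/200000 s = 0.2500 ms; subtotal = 8.2500 ms
Link 2: t_trans = 16000/(20*10^6) s = 0.8000 ms; t_prop = 200/200000 s = 1.0000 ms; subtotal = 1.8000 ms
Link 3: t_trans = 16000/(2*10^6) s = 8.0000 ms; t_prop = 100/200000 s = 0.5000 ms; subtotal = 8.5000 ms
End-to-end = 8.2500 + 1.8000 + 8.5000 = 18.5500 ms -> 18.550 ms (3 dp)

18.550


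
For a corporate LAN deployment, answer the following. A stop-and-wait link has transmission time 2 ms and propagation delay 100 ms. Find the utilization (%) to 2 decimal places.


Given: Ttrans = 2 ms, Tprop = 100 ms
RTT = 2 * Tprop = 2 * 100 = 200 ms
U = Ttrans / (Ttrans + RTT)
U = 2 / (2 + 200)
U = 2 / 202 = 0.009901
U% = 0.99%

0.99


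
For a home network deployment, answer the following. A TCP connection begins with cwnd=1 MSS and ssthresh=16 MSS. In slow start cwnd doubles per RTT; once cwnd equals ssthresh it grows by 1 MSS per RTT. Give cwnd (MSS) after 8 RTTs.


RTT 0: cwnd = 1 MSS (initial)
RTT 1: cwnd = 2 MSS (slow start, doubled)
RTT 2: cwnd = 4 MSS (slow start, doubled)
RTT 3: cwnd = 8 MSS (slow start, doubled)
RTT 4: cwnd = 16 MSS (slow start, doubled)
RTT 5: cwnd = 17 MSS (congestion avoidance, +1)
RTT 6: cwnd = 18 MSS (congestion avoidance, +1)
RTT 7: cwnd = 19 MSS (congestion avoidance, +1)
RTT 8: cwnd = 20 MSS (congestion avoidance, +1)

20


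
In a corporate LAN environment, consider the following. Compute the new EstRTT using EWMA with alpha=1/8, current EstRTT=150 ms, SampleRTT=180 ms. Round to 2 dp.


Given: EstRTT = 150 ms, SampleRTT = 180 ms, alpha = 1/8
New EstRTT = (1 - alpha) * EstRTT + alpha * SampleRTT
(7/8) * 150 = 131.25
(1/8) * 180 = 22.5
New EstRTT = 131.25 + 22.5 = 153.75 ms -> 153.75 ms (2 dp)

153.75


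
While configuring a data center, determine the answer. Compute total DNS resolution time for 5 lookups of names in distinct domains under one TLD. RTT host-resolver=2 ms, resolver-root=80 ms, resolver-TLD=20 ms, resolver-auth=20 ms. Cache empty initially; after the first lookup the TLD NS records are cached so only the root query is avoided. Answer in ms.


Lookup 1 (cold cache): local + root + TLD + auth = 2 + 80 + 20 + 20 = 122 ms
Lookups 2..5 (TLD NS cached -> skip root; new domain -> still ask TLD and auth): local + TLD + auth = 2 + 20 + 20 = 42 ms each
Remaining 4 lookups: 4 * 42 = 168 ms
Total = 122 + 168 = 290 ms

290


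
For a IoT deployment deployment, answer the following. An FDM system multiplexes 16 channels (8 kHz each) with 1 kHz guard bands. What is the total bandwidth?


Given: 16 channels, 8 kHz each, guard = 1 kHz
Channel bandwidth = 16 * 8 = 128 kHz
Guard bands = 15 gaps * 1 kHz = 15 kHz
Total = 128 + 15 = 143 kHz

143


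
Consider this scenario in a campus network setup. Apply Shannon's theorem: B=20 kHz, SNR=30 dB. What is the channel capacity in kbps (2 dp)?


Given: B = 20 kHz, SNR = 30 dB
SNR linear = 10^(30/10) = 1000
1 + SNR = 1001
log2(1001) = 9.9672262588
C = 20 * 1000 * 9.9672262588 = 199344.5252 bps
C = 199.344525 kbps -> 199.34 kbps (2 dp)

199.34


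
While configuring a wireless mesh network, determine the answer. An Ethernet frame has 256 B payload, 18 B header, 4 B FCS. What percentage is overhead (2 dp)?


Given: payload = 256 B, header = 18 B, trailer = 4 B
Overhead bytes = header + trailer = 18 + 4 = 22
Total frame = payload + overhead = 256 + 22 = 278
Overhead % = 22 / 278 * 100 = 7.9137% -> 7.91% (2 dp)

7.91


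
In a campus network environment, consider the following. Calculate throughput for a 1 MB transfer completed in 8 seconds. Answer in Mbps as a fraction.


Given: file = 1 MB, time = 8 s
File in Mb = 1 * 8 = 8 Mb
Throughput = 8 / 8 Mbps
Throughput = 1 Mbps

1


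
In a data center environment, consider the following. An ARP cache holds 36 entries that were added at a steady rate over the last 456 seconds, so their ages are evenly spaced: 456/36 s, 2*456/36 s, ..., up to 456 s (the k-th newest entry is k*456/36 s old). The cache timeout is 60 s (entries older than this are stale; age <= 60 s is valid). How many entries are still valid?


Ages are k * 456/36 s for k = 1..36 (spacing = 12.6667 s).
Entry k is valid iff k * 456/36 <= 60 iff k <= 36 * 60 / 456 = 4.7368
n_valid = floor(4.7368) = 4
(n_stale = 36 - 4 = 32)

4


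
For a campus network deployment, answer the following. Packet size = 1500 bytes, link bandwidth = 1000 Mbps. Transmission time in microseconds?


Given: packet = 1500 bytes, bandwidth = 1000 Mbps
Packet in bits = 1500 * 8 = 12000 bits
Bandwidth = 1000 * 10^6 = 1000000000 bps
Time = 12000 / 1000000000 seconds
Time in us = 12000 * 10^6 / 1000000000 = 12

12


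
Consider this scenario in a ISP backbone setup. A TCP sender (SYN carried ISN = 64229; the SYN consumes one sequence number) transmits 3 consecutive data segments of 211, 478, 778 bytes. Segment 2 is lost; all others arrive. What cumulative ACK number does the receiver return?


SYN uses sequence number 64229; first data byte = ISN + 1 = 64230.
Segment 1: SEQ = 64230, len = 211 B, covers [64230, 64440]
Segment 2: SEQ = 64441, len = 478 B, covers [64441, 64918] [LOST]
Segment 3: SEQ = 64919, len = 778 B, covers [64919, 65696]
In-order data received: bytes [64230, 64440] (segments 1..1).
Segment 2 missing -> gap begins at byte 64441; later segments buffered out of order.
Cumulative ACK = next expected in-order byte = 64230 + 211 = 64441

64441


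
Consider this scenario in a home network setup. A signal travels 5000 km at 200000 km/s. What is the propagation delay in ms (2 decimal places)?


Given: distance = 5000 km, speed = 200000 km/s
Delay = distance / speed = 5000 / 200000 seconds
Delay in ms = 5000 * 1000 / 200000
Delay = 25.0000 ms
Rounded to 2 dp = 25.00 ms

25.00


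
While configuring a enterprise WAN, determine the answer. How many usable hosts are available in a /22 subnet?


Given: subnet mask /22
Host bits = 32 - 22 = 10
Total addresses = 2^10 = 1024
Usable hosts = 1024 - 2 (network + broadcast) = 1022

1022


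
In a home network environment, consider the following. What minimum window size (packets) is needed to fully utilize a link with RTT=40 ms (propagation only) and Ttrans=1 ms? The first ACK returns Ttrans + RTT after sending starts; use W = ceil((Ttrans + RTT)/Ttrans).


Given: Ttrans = 1 ms, RTT = 40 ms (= 2 * Tprop, Tprop = 20 ms)
Time until first ACK returns = Ttrans + RTT = 1 + 40 = 41 ms
Need W * Ttrans >= Ttrans + RTT  ->  W >= (Ttrans + RTT) / Ttrans
(Ttrans + RTT) / Ttrans = 41 / 1 = 41
W_min = ceil(41) = 41

41


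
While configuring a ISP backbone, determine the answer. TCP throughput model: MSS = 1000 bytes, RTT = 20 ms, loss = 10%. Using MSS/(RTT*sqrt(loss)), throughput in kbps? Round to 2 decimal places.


Given: MSS = 1000 bytes, RTT = 20 ms, loss = 10%
RTT in seconds = 20 / 1000 = 0.02
Loss rate = 10% = 0.1
sqrt(loss) = sqrt(0.1) = 0.316227766017
Throughput (bytes/s) = 1000 / (0.02 * 0.316227766017) = 158113.8830
Throughput (kbps) = 158113.8830 * 8 / 1000 = 1264.911064 -> 1264.91 kbps (2 dp)

1264.91


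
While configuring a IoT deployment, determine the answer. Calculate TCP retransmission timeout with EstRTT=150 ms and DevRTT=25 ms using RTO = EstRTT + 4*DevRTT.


Given: EstRTT = 150 ms, DevRTT = 25 ms
Timeout = EstRTT + 4 * DevRTT
4 * DevRTT = 4 * 25 = 100
Timeout = 150 + 100 = 250 ms

250


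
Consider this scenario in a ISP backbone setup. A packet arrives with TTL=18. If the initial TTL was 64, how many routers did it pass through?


Given: initial TTL = 64, received TTL = 18
Hops = initial TTL - received TTL
Hops = 64 - 18 = 46

46


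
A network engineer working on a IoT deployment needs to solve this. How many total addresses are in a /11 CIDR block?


Given: CIDR prefix /11
Host bits = 32 - 11 = 21
Total addresses = 2^21 = 2097152

2097152


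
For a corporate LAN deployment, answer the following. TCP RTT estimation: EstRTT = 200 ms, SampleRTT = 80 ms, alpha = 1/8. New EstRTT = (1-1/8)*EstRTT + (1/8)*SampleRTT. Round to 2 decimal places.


Given: EstRTT = 200 ms, SampleRTT = 80 ms, alpha = 1/8
New EstRTT = (1 - alpha) * EstRTT + alpha * SampleRTT
(7/8) * 200 = 175
(1/8) * 80 = 10
New EstRTT = 175 + 10 = 185 ms -> 185.00 ms (2 dp)

185.00


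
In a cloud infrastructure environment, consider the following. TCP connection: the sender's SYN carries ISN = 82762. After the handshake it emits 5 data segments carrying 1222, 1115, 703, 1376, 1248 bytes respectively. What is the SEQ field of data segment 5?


The SYN occupies sequence number ISN = 82762, so the first data byte is ISN + 1 = 82763.
SEQ of data segment i = (ISN + 1) + sum of payload sizes of segments 1..i-1.
Segment 1: SEQ = 82763, payload = 1222 bytes
Segment 2: SEQ = 83985, payload = 1115 bytes
Segment 3: SEQ = 85100, payload = 703 bytes
Segment 4: SEQ = 85803, payload = 1376 bytes
Segment 5: SEQ = 87179, payload = 1248 bytes
SEQ of segment 5 = 82763 + 1222 + 1115 + 703 + 1376 = 87179

87179


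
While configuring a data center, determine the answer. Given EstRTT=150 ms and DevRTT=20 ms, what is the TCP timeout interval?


Given: EstRTT = 150 ms, DevRTT = 20 ms
Timeout = EstRTT + 4 * DevRTT
4 * DevRTT = 4 * 20 = 80
Timeout = 150 + 80 = 230 ms

230


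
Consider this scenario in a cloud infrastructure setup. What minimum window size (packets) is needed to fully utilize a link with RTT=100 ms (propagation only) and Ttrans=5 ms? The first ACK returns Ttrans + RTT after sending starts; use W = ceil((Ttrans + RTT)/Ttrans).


Given: Ttrans = 5 ms, RTT = 100 ms (= 2 * Tprop, Tprop = 50 ms)
Time until first ACK returns = Ttrans + RTT = 5 + 100 = 105 ms
Need W * Ttrans >= Ttrans + RTT  ->  W >= (Ttrans + RTT) / Ttrans
(Ttrans + RTT) / Ttrans = 105 / 5 = 21
W_min = ceil(21) = 21

21


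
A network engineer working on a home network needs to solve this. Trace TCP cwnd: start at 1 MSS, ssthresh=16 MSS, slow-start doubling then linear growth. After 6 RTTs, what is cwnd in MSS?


RTT 0: cwnd = 1 MSS (initial)
RTT 1: cwnd = 2 MSS (slow start, doubled)
RTT 2: cwnd = 4 MSS (slow start, doubled)
RTT 3: cwnd = 8 MSS (slow start, doubled)
RTT 4: cwnd = 16 MSS (slow start, doubled)
RTT 5: cwnd = 17 MSS (congestion avoidance, +1)
RTT 6: cwnd = 18 MSS (congestion avoidance, +1)

18


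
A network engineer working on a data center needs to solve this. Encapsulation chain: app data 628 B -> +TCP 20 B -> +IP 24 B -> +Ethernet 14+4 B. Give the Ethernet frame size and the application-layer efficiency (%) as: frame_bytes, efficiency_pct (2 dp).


TCP segment = 628 + 20 = 648 B
IP packet = 648 + 24 = 672 B
Ethernet frame = 672 + 14 + 4 = 690 B
Efficiency = app / frame = 628 / 690 = 0.910145 = 91.0145% -> 91.01% (2 dp)

690, 91.01


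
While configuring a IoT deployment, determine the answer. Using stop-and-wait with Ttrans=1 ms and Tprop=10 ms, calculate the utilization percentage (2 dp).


Given: Ttrans = 1 ms, Tprop = 10 ms
RTT = 2 * Tprop = 2 * 10 = 20 ms
U = Ttrans / (Ttrans + RTT)
U = 1 / (1 + 20)
U = 1 / 21 = 0.047619
U% = 4.76%

4.76


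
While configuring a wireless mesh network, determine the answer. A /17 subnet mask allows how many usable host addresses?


Given: subnet mask /17
Host bits = 32 - 17 = 15
Total addresses = 2^15 = 32768
Usable hosts = 32768 - 2 (network + broadcast) = 32766

32766


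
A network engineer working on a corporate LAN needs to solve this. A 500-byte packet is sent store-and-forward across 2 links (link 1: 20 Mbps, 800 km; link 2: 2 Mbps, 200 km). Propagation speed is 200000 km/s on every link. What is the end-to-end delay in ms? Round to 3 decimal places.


Packet = 500 bytes = 4000 bits. Store-and-forward: sum (t_trans + t_prop) per link.
Link 1: t_trans = 4000/(20*10^6) s = 0.2000 ms; t_prop = 800/200000 s = 4.0000 ms; subtotal = 4.2000 ms
Link 2: t_trans = 4000/(2*10^6) s = 2.0000 ms; t_prop = 200/200000 s = 1.0000 ms; subtotal = 3.0000 ms
End-to-end = 4.2000 + 3.0000 = 7.2000 ms -> 7.200 ms (3 dp)

7.200


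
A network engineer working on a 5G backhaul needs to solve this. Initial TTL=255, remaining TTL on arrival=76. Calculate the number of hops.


Given: initial TTL = 255, received TTL = 76
Hops = initial TTL - received TTL
Hops = 255 - 76 = 179

179


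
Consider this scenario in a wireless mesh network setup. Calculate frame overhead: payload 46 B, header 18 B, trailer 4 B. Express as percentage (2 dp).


Given: payload = 46 B, header = 18 B, trailer = 4 B
Overhead bytes = header + trailer = 18 + 4 = 22
Total frame = payload + overhead = 46 + 22 = 68
Overhead % = 22 / 68 * 100 = 32.3529% -> 32.35% (2 dp)

32.35


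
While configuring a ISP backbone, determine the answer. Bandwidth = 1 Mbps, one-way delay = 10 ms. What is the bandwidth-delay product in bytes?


Given: bandwidth = 1 Mbps, delay = 10 ms
BDP in bits = 1 * 10^6 * 10 / 1000
BDP in bits = 10000
BDP in bytes = 10000 / 8 = 1250

1250


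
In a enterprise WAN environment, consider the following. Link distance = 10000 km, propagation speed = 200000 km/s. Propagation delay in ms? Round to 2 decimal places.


Given: distance = 10000 km, speed = 200000 km/s
Delay = distance / speed = 10000 / 200000 seconds
Delay in ms = 10000 * 1000 / 200000
Delay = 50.0000 ms
Rounded to 2 dp = 50.00 ms

50.00


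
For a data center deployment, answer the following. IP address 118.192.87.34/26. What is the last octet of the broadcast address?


Given: IP = 118.192.87.34, prefix = /26
Host bits = 32 - 26 = 6
Network last octet = 34 AND mask = 0
Host part size = 2^6 - 1 = 63
Broadcast last octet = 0 OR 63 = 63

63


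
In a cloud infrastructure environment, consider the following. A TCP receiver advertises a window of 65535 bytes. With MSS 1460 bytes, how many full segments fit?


Given: RWND = 65535 bytes, MSS = 1460 bytes
Full segments = floor(RWND / MSS)
Full segments = floor(65535 / 1460)
Full segments = floor(44.887) = 44

44


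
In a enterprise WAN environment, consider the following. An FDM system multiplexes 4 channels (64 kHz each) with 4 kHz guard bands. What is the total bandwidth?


Given: 4 channels, 64 kHz each, guard = 4 kHz
Channel bandwidth = 4 * 64 = 256 kHz
Guard bands = 3 gaps * 4 kHz = 12 kHz
Total = 256 + 12 = 268 kHz

268


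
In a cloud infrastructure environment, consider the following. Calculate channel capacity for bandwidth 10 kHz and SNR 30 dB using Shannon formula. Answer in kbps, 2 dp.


Given: B = 10 kHz, SNR = 30 dB
SNR linear = 10^(30/10) = 1000
1 + SNR = 1001
log2(1001) = 9.9672262588
C = 10 * 1000 * 9.9672262588 = 99672.2626 bps
C = 99.672263 kbps -> 99.67 kbps (2 dp)

99.67


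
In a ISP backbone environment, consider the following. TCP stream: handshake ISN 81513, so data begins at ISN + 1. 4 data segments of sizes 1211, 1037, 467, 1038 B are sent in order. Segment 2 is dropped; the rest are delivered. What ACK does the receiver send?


SYN uses sequence number 81513; first data byte = ISN + 1 = 81514.
Segment 1: SEQ = 81514, len = 1211 B, covers [81514, 82724]
Segment 2: SEQ = 82725, len = 1037 B, covers [82725, 83761] [LOST]
Segment 3: SEQ = 83762, len = 467 B, covers [83762, 84228]
Segment 4: SEQ = 84229, len = 1038 B, covers [84229, 85266]
In-order data received: bytes [81514, 82724] (segments 1..1).
Segment 2 missing -> gap begins at byte 82725; later segments buffered out of order.
Cumulative ACK = next expected in-order byte = 81514 + 1211 = 82725

82725


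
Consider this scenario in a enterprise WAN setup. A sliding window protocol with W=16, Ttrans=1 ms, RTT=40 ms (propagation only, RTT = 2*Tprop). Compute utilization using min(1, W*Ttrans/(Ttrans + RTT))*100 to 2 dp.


Given: W = 16, Ttrans = 1 ms, RTT = 40 ms (= 2 * Tprop, Tprop = 20 ms)
Cycle time = Ttrans + RTT = 1 + 40 = 41 ms (first packet sent until its ACK returns)
W * Ttrans = 16 * 1 = 16 ms of sending per cycle
W * Ttrans / (Ttrans + RTT) = 16 / 41 = 0.390244
U = min(1, 0.390244) = 0.390244
U% = 39.02%

39.02


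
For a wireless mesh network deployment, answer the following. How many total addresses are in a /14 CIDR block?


Given: CIDR prefix /14
Host bits = 32 - 14 = 18
Total addresses = 2^18 = 262144

262144
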